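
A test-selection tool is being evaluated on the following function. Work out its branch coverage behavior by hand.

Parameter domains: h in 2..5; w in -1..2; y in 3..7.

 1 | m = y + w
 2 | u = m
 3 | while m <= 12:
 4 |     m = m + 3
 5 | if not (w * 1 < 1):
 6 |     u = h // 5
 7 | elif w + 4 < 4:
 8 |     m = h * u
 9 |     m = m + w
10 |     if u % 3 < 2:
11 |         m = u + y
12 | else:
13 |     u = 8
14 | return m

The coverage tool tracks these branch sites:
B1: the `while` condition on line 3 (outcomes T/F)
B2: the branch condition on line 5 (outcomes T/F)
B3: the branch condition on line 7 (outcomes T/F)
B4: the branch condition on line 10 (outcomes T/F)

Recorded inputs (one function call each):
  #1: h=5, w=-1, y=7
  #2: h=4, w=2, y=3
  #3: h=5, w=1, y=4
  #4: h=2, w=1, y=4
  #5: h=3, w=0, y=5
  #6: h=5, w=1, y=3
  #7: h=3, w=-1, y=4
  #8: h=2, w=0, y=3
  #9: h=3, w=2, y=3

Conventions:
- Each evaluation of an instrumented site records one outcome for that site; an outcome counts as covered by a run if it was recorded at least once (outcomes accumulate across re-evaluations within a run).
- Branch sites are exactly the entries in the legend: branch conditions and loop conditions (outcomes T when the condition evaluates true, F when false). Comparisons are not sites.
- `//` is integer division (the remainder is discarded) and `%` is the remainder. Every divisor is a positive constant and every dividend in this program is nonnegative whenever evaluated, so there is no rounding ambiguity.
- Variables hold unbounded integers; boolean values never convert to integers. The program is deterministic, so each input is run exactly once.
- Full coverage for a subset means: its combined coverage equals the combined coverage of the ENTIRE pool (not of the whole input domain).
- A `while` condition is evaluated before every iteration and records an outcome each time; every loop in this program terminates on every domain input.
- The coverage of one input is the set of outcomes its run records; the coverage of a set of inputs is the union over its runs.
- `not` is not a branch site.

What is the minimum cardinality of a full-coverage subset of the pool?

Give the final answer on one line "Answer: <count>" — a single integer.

#1 (h=5, w=-1, y=7) -> covered: B1=T, B1=F, B2=F, B3=T, B4=T
#2 (h=4, w=2, y=3) -> covered: B1=T, B1=F, B2=T
#3 (h=5, w=1, y=4) -> covered: B1=T, B1=F, B2=T
#4 (h=2, w=1, y=4) -> covered: B1=T, B1=F, B2=T
#5 (h=3, w=0, y=5) -> covered: B1=T, B1=F, B2=F, B3=F
#6 (h=5, w=1, y=3) -> covered: B1=T, B1=F, B2=T
#7 (h=3, w=-1, y=4) -> covered: B1=T, B1=F, B2=F, B3=T, B4=T
#8 (h=2, w=0, y=3) -> covered: B1=T, B1=F, B2=F, B3=F
#9 (h=3, w=2, y=3) -> covered: B1=T, B1=F, B2=T
the full pool covers 7 outcomes: B1=T, B1=F, B2=T, B2=F, B3=T, B3=F, B4=T
checked all size-1 subsets: none covers 7 outcomes (max 5/7)
checked all size-2 subsets: none covers 7 outcomes (max 6/7)
inputs {1, 2, 5} (size 3) cover everything; no size-3 subset with a lexicographically smaller index list covers all 7

Answer: 3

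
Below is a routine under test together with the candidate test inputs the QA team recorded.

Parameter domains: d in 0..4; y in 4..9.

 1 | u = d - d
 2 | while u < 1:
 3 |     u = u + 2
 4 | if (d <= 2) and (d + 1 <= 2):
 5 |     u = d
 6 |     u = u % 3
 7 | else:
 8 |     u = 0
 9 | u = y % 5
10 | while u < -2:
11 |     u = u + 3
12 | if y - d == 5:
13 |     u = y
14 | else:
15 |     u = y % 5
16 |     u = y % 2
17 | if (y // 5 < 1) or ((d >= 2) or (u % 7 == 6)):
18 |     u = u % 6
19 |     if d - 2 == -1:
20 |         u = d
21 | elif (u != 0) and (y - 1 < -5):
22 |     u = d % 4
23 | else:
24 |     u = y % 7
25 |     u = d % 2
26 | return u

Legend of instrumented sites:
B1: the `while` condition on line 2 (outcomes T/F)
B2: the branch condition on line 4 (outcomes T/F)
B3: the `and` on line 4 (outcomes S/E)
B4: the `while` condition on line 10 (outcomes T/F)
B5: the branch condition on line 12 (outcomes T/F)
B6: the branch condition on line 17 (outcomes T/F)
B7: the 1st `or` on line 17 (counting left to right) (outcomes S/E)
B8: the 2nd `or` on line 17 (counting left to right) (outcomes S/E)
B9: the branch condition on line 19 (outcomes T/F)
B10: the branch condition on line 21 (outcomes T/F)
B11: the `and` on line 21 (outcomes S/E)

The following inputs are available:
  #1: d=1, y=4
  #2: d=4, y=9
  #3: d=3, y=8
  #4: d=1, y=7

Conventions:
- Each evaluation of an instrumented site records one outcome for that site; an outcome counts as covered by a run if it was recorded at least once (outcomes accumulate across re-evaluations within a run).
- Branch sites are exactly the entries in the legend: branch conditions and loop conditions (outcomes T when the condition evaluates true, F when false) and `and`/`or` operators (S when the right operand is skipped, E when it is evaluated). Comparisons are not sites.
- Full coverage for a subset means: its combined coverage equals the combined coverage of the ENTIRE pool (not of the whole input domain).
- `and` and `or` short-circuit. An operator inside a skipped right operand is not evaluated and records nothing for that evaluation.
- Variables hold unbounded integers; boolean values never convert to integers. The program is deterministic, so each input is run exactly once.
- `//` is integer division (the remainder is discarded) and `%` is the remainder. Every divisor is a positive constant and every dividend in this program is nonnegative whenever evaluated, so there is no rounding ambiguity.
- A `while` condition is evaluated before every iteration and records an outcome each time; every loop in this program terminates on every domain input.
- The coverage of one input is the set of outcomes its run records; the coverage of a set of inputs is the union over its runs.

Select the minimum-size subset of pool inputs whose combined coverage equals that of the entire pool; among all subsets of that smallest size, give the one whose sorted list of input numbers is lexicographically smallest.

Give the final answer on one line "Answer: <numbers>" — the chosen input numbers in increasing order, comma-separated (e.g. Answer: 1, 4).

#1 (d=1, y=4) -> covered: B1=T, B1=F, B2=T, B3=E, B4=F, B5=F, B6=T, B7=S, B9=T
#2 (d=4, y=9) -> covered: B1=T, B1=F, B2=F, B3=S, B4=F, B5=T, B6=T, B7=E, B8=S, B9=F
#3 (d=3, y=8) -> covered: B1=T, B1=F, B2=F, B3=S, B4=F, B5=T, B6=T, B7=E, B8=S, B9=F
#4 (d=1, y=7) -> covered: B1=T, B1=F, B2=T, B3=E, B4=F, B5=F, B6=F, B7=E, B8=E, B10=F, B11=E
pool-wide coverage (19 outcomes): B1=T, B1=F, B2=T, B2=F, B3=S, B3=E, B4=F, B5=T, B5=F, B6=T, B6=F, B7=S, B7=E, B8=S, B8=E, B9=T, B9=F, B10=F, B11=E
size 1 is not enough: best union over all size-1 subsets is 11/19
size 2 is not enough: best union over all size-2 subsets is 17/19
the canonical winner is {1, 2, 4}: size 3, full 19-outcome coverage, earliest index list among size-3 covers

Answer: 1, 2, 4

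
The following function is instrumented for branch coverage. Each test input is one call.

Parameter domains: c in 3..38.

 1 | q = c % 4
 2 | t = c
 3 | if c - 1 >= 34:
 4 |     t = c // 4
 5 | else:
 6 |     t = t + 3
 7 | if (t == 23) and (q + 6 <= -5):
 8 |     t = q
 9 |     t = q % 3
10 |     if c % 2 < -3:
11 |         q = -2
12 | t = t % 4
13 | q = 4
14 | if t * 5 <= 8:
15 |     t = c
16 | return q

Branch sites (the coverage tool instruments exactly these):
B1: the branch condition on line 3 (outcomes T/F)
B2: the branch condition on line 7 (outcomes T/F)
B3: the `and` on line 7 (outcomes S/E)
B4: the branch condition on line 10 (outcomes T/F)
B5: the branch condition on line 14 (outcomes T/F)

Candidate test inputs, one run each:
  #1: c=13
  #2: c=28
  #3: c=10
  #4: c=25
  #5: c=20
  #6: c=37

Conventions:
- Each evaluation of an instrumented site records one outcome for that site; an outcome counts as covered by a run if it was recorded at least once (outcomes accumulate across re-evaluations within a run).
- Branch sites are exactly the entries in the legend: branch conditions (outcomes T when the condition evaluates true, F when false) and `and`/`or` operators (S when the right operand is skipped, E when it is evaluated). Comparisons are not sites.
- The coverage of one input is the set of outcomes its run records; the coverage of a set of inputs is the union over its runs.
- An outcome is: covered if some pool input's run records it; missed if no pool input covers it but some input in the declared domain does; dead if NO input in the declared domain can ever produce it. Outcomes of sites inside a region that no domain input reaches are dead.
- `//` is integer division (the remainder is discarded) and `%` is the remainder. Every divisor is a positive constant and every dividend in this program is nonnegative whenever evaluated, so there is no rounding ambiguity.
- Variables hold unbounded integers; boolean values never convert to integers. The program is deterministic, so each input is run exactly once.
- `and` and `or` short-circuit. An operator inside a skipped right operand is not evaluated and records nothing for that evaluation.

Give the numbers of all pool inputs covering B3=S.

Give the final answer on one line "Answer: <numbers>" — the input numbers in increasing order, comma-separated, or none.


input #1 (c=13): records B3=S
input #2 (c=28): records B3=S
input #3 (c=10): records B3=S
input #4 (c=25): records B3=S
input #5 (c=20): does not record B3=S
input #6 (c=37): records B3=S
Answer: 1, 2, 3, 4, 6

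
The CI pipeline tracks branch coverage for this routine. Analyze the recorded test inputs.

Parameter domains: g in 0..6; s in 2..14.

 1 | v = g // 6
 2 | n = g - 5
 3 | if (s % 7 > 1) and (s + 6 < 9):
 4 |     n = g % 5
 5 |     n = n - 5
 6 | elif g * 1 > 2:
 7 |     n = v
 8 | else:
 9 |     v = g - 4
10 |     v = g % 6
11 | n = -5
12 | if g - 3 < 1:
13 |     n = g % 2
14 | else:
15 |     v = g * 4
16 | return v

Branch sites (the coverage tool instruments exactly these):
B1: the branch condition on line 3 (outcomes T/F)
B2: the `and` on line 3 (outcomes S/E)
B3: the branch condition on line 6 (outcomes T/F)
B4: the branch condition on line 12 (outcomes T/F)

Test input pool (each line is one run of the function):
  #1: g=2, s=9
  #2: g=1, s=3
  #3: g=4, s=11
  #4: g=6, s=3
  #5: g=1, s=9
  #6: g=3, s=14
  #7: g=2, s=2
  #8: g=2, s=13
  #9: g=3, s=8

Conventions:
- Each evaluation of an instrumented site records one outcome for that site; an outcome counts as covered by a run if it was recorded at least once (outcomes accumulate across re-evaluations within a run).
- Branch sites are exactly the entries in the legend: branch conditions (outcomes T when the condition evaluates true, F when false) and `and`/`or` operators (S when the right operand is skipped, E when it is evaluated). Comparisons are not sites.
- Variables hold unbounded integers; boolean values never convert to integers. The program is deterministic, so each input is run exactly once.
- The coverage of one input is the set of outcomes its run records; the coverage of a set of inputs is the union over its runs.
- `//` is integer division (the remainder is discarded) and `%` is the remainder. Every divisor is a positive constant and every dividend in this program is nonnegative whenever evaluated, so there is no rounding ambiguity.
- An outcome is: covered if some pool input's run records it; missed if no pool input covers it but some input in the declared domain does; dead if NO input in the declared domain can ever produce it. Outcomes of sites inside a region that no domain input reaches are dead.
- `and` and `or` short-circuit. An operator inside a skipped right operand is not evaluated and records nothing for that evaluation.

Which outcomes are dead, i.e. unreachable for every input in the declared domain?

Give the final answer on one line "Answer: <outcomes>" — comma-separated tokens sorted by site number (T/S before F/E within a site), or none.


exhaustive pass over the 91-input domain:
  reachable outcomes have witnesses, e.g. B1=T (e.g. g=0, s=2), B1=F (e.g. g=0, s=3), B2=S (e.g. g=0, s=7), B2=E (e.g. g=0, s=2)
Answer: none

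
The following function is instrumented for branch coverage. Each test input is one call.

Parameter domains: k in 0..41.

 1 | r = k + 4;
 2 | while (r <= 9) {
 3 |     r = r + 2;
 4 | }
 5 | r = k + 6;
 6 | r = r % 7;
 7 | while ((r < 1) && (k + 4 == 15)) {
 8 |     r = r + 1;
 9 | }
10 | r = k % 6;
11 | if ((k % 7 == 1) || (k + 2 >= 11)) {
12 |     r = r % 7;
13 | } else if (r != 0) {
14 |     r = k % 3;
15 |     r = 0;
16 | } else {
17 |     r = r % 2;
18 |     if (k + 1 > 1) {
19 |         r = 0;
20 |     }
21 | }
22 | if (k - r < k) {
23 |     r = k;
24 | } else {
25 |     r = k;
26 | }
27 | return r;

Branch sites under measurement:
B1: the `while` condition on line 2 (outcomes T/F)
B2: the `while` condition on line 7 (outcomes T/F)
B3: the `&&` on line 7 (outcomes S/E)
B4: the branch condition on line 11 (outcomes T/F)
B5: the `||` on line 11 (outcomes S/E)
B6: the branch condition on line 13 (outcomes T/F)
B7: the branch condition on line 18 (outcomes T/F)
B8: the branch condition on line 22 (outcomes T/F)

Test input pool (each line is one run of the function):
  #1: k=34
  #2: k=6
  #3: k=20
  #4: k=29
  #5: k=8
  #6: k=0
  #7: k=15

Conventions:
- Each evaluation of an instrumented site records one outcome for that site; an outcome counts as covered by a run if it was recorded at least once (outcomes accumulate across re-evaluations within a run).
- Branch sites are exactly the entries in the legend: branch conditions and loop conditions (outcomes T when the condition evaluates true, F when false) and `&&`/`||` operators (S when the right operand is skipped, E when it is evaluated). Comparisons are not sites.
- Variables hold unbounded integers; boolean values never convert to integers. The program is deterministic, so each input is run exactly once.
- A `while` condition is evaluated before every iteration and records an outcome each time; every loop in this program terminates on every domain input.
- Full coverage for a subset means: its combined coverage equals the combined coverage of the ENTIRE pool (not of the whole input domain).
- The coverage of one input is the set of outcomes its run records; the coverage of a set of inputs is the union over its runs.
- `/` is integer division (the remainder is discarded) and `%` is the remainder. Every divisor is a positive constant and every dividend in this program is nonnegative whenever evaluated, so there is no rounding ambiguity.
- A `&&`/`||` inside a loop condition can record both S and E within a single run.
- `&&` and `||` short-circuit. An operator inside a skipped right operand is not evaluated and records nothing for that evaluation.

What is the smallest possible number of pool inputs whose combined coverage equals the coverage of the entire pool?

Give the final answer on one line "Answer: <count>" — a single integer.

input #1 (k=34): events B1->F, B3->S, B2->F, B5->E, B4->T, B8->T; covers B1=F, B2=F, B3=S, B4=T, B5=E, B8=T
input #2 (k=6): events B1->F, B3->S, B2->F, B5->E, B4->F, B6->F, B7->T, B8->F; covers B1=F, B2=F, B3=S, B4=F, B5=E, B6=F, B7=T, B8=F
input #3 (k=20): events B1->F, B3->S, B2->F, B5->E, B4->T, B8->T; covers B1=F, B2=F, B3=S, B4=T, B5=E, B8=T
input #4 (k=29): events B1->F, B3->E, B2->F, B5->S, B4->T, B8->T; covers B1=F, B2=F, B3=E, B4=T, B5=S, B8=T
input #5 (k=8): events B1->F, B3->E, B2->F, B5->S, B4->T, B8->T; covers B1=F, B2=F, B3=E, B4=T, B5=S, B8=T
input #6 (k=0): events B1->T, B1->T, B1->T, B1->F, B3->S, B2->F, B5->E, B4->F, B6->F, B7->F, B8->F; covers B1=T, B1=F, B2=F, B3=S, B4=F, B5=E, B6=F, B7=F, B8=F
input #7 (k=15): events B1->F, B3->E, B2->F, B5->S, B4->T, B8->T; covers B1=F, B2=F, B3=E, B4=T, B5=S, B8=T
pool-wide coverage (14 outcomes): B1=T, B1=F, B2=F, B3=S, B3=E, B4=T, B4=F, B5=S, B5=E, B6=F, B7=T, B7=F, B8=T, B8=F
checked all size-1 subsets: none covers 14 outcomes (max 9/14)
checked all size-2 subsets: none covers 14 outcomes (max 13/14)
size 3: inputs {2, 4, 6} cover all 14 outcomes, and no lexicographically smaller subset of this size does

Answer: 3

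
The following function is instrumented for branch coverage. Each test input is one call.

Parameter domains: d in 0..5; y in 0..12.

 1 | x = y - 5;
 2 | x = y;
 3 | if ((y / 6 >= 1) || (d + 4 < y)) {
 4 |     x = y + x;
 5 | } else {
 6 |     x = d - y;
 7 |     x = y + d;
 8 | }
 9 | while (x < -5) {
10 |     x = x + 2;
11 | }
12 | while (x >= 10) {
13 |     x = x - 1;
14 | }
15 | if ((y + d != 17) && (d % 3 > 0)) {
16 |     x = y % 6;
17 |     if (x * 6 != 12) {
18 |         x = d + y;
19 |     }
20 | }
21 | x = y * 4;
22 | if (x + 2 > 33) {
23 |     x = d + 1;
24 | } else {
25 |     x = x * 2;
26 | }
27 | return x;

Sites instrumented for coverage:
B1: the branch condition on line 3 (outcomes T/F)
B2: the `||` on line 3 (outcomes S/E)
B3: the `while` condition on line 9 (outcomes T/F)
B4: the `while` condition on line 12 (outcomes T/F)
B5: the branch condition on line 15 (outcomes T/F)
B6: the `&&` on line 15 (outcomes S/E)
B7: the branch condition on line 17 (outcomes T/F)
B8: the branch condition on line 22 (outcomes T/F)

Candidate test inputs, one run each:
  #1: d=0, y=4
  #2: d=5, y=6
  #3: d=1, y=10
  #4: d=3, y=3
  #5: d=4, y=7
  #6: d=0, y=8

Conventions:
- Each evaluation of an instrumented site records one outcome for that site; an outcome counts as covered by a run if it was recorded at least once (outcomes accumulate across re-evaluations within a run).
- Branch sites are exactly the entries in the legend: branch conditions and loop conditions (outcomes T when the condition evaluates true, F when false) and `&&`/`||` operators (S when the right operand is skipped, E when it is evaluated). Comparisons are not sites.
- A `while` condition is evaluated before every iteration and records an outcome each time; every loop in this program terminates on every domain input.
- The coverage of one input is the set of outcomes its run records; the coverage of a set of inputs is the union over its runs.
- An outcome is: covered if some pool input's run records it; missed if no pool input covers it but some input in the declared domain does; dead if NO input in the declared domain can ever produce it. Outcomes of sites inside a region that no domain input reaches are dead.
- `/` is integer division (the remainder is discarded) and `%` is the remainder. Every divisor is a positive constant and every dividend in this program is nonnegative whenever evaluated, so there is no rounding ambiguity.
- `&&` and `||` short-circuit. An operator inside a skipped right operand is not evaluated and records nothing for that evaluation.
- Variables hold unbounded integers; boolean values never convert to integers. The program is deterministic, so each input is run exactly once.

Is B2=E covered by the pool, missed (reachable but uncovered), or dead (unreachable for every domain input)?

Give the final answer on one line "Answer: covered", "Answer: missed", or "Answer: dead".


B2=E is recorded by pool input(s) 1, 4 -> covered
Answer: covered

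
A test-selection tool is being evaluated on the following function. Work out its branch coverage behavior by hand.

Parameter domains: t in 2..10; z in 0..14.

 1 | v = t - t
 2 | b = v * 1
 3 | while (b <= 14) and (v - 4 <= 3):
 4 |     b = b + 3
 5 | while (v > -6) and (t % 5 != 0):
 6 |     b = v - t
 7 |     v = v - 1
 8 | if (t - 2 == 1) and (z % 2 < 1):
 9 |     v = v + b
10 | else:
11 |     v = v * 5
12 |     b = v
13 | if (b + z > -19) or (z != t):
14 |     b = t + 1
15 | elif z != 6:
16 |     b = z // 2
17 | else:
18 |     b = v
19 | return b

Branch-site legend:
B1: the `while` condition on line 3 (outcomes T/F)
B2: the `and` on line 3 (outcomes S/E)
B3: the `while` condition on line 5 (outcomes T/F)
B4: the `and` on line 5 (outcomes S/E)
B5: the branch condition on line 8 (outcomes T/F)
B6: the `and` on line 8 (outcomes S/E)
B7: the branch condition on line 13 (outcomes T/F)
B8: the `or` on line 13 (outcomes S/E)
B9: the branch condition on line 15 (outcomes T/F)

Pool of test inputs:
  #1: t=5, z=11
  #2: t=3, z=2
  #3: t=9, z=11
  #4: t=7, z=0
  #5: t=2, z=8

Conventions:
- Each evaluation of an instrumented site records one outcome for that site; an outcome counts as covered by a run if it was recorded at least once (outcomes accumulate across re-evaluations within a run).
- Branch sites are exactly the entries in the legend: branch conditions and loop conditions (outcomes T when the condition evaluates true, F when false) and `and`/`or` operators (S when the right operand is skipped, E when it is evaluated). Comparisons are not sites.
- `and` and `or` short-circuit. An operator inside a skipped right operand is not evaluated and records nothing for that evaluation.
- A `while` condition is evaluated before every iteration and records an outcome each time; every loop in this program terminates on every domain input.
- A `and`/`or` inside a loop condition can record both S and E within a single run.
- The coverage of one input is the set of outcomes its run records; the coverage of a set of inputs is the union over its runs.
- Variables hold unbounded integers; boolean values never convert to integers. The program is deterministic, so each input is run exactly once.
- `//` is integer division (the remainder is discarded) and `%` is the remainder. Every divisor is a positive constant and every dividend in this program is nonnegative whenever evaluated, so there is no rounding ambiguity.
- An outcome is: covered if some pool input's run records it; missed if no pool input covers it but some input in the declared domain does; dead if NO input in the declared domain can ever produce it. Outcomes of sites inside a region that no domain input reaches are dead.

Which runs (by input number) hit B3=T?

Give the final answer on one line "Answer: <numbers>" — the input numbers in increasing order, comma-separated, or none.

input #1 (t=5, z=11): does not record B3=T
input #2 (t=3, z=2): records B3=T
input #3 (t=9, z=11): records B3=T
input #4 (t=7, z=0): records B3=T
input #5 (t=2, z=8): records B3=T

Answer: 2, 3, 4, 5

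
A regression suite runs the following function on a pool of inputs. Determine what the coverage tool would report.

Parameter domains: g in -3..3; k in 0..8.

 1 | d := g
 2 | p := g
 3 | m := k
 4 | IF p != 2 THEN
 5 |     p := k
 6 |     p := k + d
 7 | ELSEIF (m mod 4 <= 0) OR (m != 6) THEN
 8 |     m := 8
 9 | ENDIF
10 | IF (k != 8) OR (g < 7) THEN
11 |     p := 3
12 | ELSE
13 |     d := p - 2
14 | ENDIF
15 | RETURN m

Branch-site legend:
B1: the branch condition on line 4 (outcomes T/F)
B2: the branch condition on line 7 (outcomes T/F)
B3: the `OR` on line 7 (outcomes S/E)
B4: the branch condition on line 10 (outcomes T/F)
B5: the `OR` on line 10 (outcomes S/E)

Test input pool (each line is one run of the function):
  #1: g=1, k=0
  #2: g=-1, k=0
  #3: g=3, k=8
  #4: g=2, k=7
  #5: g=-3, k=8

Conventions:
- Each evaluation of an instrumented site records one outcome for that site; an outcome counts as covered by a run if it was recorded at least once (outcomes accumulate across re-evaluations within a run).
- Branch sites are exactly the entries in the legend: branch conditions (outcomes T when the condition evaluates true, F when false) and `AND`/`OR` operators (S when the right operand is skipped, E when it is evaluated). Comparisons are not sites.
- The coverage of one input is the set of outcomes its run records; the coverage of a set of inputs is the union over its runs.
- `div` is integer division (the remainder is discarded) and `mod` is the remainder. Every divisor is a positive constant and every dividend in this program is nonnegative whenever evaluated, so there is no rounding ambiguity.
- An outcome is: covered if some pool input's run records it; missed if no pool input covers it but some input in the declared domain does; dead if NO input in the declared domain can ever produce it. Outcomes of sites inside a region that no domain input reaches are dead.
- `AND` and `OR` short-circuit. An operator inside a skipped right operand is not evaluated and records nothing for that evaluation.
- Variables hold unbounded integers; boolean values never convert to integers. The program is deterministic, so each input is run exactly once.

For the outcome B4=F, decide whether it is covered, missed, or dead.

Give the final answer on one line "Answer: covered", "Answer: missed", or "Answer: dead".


no pool input records B4=F
checking all 63 inputs in the declared domain: B4=F is never recorded -> dead
Answer: dead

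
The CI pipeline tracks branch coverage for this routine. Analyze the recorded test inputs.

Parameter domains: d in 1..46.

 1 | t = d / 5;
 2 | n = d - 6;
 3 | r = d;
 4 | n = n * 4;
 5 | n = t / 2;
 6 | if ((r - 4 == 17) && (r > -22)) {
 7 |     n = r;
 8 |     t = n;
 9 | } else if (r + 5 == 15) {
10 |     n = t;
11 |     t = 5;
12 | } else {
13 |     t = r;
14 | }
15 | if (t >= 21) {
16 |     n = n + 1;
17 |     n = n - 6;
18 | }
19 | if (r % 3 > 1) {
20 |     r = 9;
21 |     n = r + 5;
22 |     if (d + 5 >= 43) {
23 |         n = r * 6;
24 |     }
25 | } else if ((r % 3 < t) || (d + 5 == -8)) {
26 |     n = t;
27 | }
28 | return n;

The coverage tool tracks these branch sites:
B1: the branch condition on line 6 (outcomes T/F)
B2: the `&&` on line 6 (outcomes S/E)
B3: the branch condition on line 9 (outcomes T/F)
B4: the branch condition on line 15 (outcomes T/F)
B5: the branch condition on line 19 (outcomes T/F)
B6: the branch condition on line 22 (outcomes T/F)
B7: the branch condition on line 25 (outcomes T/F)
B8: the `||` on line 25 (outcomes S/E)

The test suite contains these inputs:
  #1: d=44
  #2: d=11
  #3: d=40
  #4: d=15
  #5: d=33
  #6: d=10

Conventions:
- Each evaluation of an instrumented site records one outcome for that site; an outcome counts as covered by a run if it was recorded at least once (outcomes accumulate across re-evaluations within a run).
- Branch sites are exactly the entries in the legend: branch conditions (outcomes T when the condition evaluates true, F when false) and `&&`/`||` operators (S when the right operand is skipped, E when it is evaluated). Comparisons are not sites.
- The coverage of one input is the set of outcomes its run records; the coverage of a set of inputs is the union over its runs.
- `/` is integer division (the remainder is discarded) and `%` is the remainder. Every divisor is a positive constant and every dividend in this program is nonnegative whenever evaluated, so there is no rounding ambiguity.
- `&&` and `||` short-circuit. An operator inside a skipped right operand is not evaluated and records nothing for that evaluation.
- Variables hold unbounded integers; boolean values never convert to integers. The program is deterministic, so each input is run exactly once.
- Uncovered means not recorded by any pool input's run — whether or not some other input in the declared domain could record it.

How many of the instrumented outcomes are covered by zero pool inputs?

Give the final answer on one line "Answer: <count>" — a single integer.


input #1 (d=44): events B2->S, B1->F, B3->F, B4->T, B5->T, B6->T; covers B1=F, B2=S, B3=F, B4=T, B5=T, B6=T
input #2 (d=11): events B2->S, B1->F, B3->F, B4->F, B5->T, B6->F; covers B1=F, B2=S, B3=F, B4=F, B5=T, B6=F
input #3 (d=40): events B2->S, B1->F, B3->F, B4->T, B5->F, B8->S, B7->T; covers B1=F, B2=S, B3=F, B4=T, B5=F, B7=T, B8=S
input #4 (d=15): events B2->S, B1->F, B3->F, B4->F, B5->F, B8->S, B7->T; covers B1=F, B2=S, B3=F, B4=F, B5=F, B7=T, B8=S
input #5 (d=33): events B2->S, B1->F, B3->F, B4->T, B5->F, B8->S, B7->T; covers B1=F, B2=S, B3=F, B4=T, B5=F, B7=T, B8=S
input #6 (d=10): events B2->S, B1->F, B3->T, B4->F, B5->F, B8->S, B7->T; covers B1=F, B2=S, B3=T, B4=F, B5=F, B7=T, B8=S
union over the pool: B1=F, B2=S, B3=T, B3=F, B4=T, B4=F, B5=T, B5=F, B6=T, B6=F, B7=T, B8=S
uncovered (4 of 16): B1=T, B2=E, B7=F, B8=E
Answer: 4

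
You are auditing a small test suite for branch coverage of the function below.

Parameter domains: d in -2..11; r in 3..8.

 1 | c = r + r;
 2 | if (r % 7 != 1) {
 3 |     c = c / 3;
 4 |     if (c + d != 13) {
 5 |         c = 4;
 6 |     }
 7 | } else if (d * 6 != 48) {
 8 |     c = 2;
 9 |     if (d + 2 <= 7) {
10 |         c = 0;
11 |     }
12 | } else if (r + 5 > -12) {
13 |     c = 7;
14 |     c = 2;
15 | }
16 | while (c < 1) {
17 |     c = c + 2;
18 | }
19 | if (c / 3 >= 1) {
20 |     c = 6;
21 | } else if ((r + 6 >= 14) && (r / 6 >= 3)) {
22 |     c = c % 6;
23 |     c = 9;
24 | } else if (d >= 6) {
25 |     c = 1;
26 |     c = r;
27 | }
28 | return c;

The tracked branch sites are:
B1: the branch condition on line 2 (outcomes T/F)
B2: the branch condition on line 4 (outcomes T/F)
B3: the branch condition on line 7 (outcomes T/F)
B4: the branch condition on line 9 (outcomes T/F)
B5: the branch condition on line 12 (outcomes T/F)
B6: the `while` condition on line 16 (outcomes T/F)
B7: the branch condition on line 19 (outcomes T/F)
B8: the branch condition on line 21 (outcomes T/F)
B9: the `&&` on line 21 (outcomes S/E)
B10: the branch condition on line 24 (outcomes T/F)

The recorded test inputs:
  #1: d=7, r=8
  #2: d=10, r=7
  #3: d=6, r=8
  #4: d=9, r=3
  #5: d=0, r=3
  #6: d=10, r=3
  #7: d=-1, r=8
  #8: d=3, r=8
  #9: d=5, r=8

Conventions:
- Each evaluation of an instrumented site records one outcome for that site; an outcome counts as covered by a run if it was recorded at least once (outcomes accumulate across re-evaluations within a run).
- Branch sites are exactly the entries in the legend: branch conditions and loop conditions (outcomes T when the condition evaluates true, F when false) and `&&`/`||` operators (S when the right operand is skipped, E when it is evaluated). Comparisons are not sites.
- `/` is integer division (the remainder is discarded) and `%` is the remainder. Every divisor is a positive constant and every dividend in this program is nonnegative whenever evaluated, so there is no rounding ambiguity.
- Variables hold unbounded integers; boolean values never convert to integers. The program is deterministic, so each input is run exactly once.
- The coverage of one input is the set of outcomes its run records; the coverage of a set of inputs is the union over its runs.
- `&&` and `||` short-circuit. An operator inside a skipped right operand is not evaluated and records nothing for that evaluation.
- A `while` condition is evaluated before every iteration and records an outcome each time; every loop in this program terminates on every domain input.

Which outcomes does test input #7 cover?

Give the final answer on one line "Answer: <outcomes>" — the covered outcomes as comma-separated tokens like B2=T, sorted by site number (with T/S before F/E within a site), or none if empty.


Event log for input #7 (d=-1, r=8):
  B1->F, B3->T, B4->T, B6->T, B6->F, B7->F, B9->E, B8->F, B10->F
deduplicating events, the covered set is: B1=F, B3=T, B4=T, B6=T, B6=F, B7=F, B8=F, B9=E, B10=F
Answer: B1=F, B3=T, B4=T, B6=T, B6=F, B7=F, B8=F, B9=E, B10=F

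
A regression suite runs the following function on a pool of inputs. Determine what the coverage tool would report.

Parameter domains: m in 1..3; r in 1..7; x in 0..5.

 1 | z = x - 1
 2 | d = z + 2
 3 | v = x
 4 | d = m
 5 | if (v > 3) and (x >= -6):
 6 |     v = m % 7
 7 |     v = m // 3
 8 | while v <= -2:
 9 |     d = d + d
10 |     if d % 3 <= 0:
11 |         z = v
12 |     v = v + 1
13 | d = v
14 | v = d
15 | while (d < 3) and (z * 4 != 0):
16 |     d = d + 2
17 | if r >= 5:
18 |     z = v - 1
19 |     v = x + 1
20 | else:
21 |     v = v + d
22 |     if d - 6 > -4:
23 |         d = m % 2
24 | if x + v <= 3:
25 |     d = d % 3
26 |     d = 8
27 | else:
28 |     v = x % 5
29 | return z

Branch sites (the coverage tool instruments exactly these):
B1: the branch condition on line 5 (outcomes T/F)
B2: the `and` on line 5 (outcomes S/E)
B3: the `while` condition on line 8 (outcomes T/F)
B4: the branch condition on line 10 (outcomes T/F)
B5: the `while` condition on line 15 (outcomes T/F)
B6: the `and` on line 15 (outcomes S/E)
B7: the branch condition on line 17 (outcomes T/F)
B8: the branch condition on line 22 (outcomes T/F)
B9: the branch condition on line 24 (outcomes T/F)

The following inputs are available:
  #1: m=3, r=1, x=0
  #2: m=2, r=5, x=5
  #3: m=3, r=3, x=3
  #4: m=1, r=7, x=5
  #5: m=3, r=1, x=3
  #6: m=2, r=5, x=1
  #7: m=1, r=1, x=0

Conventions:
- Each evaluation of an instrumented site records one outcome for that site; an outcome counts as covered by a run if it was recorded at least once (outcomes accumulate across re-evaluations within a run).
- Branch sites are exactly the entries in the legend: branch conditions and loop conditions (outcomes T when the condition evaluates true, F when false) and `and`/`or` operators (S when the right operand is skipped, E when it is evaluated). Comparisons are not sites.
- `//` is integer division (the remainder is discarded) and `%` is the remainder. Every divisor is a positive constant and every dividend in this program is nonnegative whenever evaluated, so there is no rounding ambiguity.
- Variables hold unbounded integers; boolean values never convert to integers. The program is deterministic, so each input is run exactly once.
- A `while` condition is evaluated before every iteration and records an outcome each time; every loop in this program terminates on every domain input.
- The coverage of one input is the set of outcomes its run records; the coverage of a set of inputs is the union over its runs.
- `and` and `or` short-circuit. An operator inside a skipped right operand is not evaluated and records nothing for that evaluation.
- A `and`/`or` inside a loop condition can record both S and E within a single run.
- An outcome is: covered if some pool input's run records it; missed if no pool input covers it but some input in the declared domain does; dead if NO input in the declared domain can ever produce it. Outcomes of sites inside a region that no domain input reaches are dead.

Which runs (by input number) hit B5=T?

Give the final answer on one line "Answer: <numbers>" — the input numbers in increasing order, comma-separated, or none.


input #1 (m=3, r=1, x=0): produces B5=T
input #2 (m=2, r=5, x=5): produces B5=T
input #3 (m=3, r=3, x=3): does not produce B5=T
input #4 (m=1, r=7, x=5): produces B5=T
input #5 (m=3, r=1, x=3): does not produce B5=T
input #6 (m=2, r=5, x=1): does not produce B5=T
input #7 (m=1, r=1, x=0): produces B5=T
Answer: 1, 2, 4, 7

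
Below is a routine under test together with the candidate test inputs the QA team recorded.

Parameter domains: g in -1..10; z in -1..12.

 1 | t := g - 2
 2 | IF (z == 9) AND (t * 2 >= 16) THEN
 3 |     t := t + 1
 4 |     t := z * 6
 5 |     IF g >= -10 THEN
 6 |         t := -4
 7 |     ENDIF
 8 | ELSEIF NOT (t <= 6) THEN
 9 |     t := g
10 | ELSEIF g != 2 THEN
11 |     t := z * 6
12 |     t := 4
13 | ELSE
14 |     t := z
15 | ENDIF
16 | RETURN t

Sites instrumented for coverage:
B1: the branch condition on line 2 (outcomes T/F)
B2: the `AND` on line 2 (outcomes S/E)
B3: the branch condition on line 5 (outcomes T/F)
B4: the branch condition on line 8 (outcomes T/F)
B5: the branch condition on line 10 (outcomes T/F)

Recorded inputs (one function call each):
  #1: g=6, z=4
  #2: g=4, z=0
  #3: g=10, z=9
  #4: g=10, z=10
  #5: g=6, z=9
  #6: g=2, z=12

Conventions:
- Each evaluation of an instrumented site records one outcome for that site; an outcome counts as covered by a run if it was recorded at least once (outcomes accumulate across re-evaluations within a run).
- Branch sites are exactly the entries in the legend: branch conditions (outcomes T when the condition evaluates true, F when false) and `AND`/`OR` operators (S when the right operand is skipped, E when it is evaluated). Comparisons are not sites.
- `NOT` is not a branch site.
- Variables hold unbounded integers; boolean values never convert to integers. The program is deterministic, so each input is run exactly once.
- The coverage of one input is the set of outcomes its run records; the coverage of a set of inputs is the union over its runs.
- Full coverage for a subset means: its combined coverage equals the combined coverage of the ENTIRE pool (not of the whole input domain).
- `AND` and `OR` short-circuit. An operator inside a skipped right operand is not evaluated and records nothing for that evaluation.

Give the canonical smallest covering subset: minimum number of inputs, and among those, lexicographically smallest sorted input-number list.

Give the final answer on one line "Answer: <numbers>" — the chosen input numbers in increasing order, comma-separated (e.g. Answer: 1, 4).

input #1 (g=6, z=4): covers B1=F, B2=S, B4=F, B5=T
input #2 (g=4, z=0): covers B1=F, B2=S, B4=F, B5=T
input #3 (g=10, z=9): covers B1=T, B2=E, B3=T
input #4 (g=10, z=10): covers B1=F, B2=S, B4=T
input #5 (g=6, z=9): covers B1=F, B2=E, B4=F, B5=T
input #6 (g=2, z=12): covers B1=F, B2=S, B4=F, B5=F
pool-wide coverage (9 outcomes): B1=T, B1=F, B2=S, B2=E, B3=T, B4=T, B4=F, B5=T, B5=F
every size-1 subset falls short of the 9 outcomes (best: 4/9)
every size-2 subset falls short of the 9 outcomes (best: 7/9)
every size-3 subset falls short of the 9 outcomes (best: 8/9)
inputs {1, 3, 4, 6} (size 4) cover everything; no size-4 subset with a lexicographically smaller index list covers all 9

Answer: 1, 3, 4, 6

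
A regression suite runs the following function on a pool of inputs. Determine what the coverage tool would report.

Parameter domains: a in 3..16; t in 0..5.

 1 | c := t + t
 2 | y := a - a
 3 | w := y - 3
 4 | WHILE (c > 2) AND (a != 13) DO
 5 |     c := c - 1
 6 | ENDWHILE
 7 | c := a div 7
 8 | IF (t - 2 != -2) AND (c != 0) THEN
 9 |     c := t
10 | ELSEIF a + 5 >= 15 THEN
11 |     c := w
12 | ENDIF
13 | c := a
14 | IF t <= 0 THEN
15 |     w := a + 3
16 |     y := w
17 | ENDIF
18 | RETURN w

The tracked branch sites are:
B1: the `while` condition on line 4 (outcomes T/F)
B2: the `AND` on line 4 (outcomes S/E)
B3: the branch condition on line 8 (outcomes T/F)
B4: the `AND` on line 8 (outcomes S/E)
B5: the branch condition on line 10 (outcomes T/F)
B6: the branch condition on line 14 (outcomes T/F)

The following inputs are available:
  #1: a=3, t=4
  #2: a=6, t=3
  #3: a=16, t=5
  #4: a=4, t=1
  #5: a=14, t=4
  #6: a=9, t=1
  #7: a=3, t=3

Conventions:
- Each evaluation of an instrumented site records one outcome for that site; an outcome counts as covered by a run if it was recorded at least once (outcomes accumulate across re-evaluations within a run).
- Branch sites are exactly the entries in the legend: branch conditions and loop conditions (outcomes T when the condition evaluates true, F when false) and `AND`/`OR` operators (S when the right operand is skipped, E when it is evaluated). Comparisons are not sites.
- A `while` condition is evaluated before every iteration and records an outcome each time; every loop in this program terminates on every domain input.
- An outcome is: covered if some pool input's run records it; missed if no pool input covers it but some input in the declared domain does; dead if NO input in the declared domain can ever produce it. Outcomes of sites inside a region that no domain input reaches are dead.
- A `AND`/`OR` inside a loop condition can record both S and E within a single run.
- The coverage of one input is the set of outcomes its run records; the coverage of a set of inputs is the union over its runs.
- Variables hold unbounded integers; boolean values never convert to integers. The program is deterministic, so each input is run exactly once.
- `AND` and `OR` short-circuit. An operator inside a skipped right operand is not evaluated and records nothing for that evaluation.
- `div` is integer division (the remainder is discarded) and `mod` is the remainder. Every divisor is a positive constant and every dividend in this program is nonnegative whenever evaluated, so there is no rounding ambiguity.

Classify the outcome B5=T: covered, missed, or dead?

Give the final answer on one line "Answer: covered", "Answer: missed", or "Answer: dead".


no pool input records B5=T
but domain input (a=10, t=0) does record it -> reachable, so missed
Answer: missed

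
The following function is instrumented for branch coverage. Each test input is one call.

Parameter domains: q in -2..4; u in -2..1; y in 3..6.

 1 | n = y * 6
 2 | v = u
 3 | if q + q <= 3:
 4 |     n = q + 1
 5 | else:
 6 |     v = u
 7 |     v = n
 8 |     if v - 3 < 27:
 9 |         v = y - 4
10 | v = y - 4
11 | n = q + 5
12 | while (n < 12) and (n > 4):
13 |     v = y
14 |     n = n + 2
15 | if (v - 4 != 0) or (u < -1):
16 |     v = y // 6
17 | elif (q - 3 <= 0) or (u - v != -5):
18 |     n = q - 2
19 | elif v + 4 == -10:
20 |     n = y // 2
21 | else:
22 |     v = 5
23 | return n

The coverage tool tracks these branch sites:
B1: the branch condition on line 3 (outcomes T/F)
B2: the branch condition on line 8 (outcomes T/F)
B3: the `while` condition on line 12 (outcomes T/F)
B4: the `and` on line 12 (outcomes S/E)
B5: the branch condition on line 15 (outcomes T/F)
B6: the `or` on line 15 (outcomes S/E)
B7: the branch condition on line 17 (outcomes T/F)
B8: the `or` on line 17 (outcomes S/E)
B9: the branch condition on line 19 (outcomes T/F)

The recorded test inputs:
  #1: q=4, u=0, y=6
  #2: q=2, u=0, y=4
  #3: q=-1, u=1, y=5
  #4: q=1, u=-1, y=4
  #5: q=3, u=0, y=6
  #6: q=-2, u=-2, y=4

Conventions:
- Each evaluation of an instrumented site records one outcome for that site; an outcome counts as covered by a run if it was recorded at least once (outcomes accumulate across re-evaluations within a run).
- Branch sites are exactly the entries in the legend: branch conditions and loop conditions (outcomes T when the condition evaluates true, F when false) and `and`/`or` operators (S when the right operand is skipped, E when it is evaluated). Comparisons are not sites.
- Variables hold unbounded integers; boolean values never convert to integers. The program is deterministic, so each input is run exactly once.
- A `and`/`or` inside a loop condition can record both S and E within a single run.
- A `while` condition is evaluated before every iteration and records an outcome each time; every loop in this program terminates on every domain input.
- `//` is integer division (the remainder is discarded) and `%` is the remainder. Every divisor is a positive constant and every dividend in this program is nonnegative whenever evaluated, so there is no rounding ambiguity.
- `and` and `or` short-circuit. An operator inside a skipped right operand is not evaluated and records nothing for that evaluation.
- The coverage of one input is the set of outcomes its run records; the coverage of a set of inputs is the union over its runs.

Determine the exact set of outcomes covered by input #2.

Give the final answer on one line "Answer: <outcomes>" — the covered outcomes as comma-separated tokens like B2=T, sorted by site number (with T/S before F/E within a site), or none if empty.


Running input #2 (q=2, u=0, y=4), event by event:
  B1->F, B2->T, B4->E, B3->T, B4->E, B3->T, B4->E, B3->T, B4->S, B3->F
  B6->E, B5->F, B8->S, B7->T
as a set, this run covers: B1=F, B2=T, B3=T, B3=F, B4=S, B4=E, B5=F, B6=E, B7=T, B8=S
Answer: B1=F, B2=T, B3=T, B3=F, B4=S, B4=E, B5=F, B6=E, B7=T, B8=S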